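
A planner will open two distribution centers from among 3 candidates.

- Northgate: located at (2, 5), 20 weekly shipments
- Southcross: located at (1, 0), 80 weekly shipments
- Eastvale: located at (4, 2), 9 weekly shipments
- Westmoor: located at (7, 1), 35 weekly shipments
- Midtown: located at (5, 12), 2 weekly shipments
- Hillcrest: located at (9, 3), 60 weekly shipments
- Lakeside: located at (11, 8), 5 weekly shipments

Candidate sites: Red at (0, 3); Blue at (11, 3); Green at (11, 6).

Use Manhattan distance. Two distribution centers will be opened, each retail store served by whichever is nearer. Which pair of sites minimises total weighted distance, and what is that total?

Evaluate every pair (each demand assigned to the nearer of the two):
  {Red, Blue}: total = 828
  {Red, Green}: total = 1094
  {Blue, Green}: total = 1676
Best pair: {Red, Blue} with total 828.

{Red, Blue}, total 828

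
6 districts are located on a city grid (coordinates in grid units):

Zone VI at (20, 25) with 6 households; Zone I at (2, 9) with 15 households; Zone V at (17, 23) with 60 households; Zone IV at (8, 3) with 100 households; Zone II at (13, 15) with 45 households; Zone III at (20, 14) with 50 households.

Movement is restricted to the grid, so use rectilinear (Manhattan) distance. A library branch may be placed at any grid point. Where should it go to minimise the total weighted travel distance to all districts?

(13, 14)

Manhattan distance separates: Σwᵢ(|x−xᵢ|+|y−yᵢ|) = Σwᵢ|x−xᵢ| + Σwᵢ|y−yᵢ|, so x and y are optimised independently as 1-D weighted medians.
Total weight W = 276; half = 138.
x-coordinate, sorted with cumulative weight:
  x=2 (Zone I, w=15) cum 15
  x=8 (Zone IV, w=100) cum 115
  x=13 (Zone II, w=45) cum 160  ← median
  x=17 (Zone V, w=60) cum 220
  x=20 (Zone VI, w=6) cum 226
  x=20 (Zone III, w=50) cum 276
⇒ x* = 13
y-coordinate, sorted with cumulative weight:
  y=3 (Zone IV, w=100) cum 100
  y=9 (Zone I, w=15) cum 115
  y=14 (Zone III, w=50) cum 165  ← median
  y=15 (Zone II, w=45) cum 210
  y=23 (Zone V, w=60) cum 270
  y=25 (Zone VI, w=6) cum 276
⇒ y* = 14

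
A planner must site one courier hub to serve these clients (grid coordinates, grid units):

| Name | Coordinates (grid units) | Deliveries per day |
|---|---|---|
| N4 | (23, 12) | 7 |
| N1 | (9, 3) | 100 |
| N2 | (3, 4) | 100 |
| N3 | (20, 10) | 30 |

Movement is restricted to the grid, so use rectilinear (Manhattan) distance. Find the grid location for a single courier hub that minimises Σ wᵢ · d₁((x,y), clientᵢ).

(9, 4)

Manhattan distance separates: Σwᵢ(|x−xᵢ|+|y−yᵢ|) = Σwᵢ|x−xᵢ| + Σwᵢ|y−yᵢ|, so x and y are optimised independently as 1-D weighted medians.
Total weight W = 237; half = 118.5.
x-coordinate, sorted with cumulative weight:
  x=3 (N2, w=100) cum 100
  x=9 (N1, w=100) cum 200  ← median
  x=20 (N3, w=30) cum 230
  x=23 (N4, w=7) cum 237
⇒ x* = 9
y-coordinate, sorted with cumulative weight:
  y=3 (N1, w=100) cum 100
  y=4 (N2, w=100) cum 200  ← median
  y=10 (N3, w=30) cum 230
  y=12 (N4, w=7) cum 237
⇒ y* = 4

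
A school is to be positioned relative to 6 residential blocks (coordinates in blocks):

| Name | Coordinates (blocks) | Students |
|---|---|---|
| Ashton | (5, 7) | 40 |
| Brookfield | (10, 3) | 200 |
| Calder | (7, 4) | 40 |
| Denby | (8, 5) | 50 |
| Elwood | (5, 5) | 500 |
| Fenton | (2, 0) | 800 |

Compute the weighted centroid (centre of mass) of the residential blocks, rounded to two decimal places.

The minimiser of Σwᵢ‖p−pᵢ‖² is the weighted centroid p* = (Σwᵢpᵢ)/(Σwᵢ).
Σwᵢ = 1630.
Σwᵢxᵢ = 40·5 + 200·10 + 40·7 + 50·8 + 500·5 + 800·2 = 6980.
Σwᵢyᵢ = 40·7 + 200·3 + 40·4 + 50·5 + 500·5 + 800·0 = 3790.
x* = 6980/1630 = 4.28, y* = 3790/1630 = 2.33.

(4.28, 2.33)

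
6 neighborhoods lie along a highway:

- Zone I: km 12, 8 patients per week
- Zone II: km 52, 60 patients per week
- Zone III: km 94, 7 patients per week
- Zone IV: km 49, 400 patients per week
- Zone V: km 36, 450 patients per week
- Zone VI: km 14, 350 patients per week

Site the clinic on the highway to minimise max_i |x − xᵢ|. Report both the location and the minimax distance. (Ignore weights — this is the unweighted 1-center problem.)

The 1-center on a line is the midpoint of the two extreme points: leftmost at 12, rightmost at 94.
Optimal location = (12 + 94)/2 = 53; maximum distance = (94 − 12)/2 = 41.

location 53, max distance 41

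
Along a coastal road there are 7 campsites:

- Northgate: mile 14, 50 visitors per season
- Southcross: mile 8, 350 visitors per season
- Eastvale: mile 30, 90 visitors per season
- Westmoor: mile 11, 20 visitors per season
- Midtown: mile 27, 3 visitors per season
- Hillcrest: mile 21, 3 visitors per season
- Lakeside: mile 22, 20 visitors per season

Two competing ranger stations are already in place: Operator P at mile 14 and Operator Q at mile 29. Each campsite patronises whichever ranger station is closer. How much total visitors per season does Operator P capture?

423

The indifferent point is the midpoint (14+29)/2 = 21.5; campsites left of it (closer to Operator P at 14) go to Operator P, those right go to Operator Q.
  Southcross at 8 (w=350) → Operator P
  Westmoor at 11 (w=20) → Operator P
  Northgate at 14 (w=50) → Operator P
  Hillcrest at 21 (w=3) → Operator P
  Lakeside at 22 (w=20) → Operator Q
  Midtown at 27 (w=3) → Operator Q
  Eastvale at 30 (w=90) → Operator Q
Operator P captures 423; Operator Q captures 113.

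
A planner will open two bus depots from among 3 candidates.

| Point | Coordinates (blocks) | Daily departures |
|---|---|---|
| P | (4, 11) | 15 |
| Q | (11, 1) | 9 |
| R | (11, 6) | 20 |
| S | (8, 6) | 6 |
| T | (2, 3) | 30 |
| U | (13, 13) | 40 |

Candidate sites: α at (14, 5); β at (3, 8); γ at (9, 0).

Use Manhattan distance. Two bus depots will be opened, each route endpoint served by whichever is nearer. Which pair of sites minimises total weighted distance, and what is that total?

Evaluate every pair (each demand assigned to the nearer of the two):
  {α, β}: total = 785
  {α, γ}: total = 1049
  {β, γ}: total = 1069
Best pair: {α, β} with total 785.

{α, β}, total 785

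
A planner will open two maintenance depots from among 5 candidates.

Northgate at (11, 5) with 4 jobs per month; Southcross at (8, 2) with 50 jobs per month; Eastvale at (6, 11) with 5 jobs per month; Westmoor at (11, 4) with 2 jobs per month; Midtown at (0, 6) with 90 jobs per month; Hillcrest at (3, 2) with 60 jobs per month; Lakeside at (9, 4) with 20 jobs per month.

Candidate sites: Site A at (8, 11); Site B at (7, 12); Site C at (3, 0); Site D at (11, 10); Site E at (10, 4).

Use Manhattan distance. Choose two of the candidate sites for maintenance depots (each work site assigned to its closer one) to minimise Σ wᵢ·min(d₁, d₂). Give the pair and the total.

{Site C, Site E}, total 1215

Evaluate every pair (each demand assigned to the nearer of the two):
  {Site C, Site E}: total = 1215
  {Site C, Site D}: total = 1502
  {Site A, Site C}: total = 1506
  {Site B, Site C}: total = 1558
  {Site A, Site E}: total = 1860
  {Site B, Site E}: total = 1860
  {Site D, Site E}: total = 1880
  {Site A, Site D}: total = 2662
  {Site A, Site B}: total = 2686
  {Site B, Site D}: total = 2762
Best pair: {Site C, Site E} with total 1215.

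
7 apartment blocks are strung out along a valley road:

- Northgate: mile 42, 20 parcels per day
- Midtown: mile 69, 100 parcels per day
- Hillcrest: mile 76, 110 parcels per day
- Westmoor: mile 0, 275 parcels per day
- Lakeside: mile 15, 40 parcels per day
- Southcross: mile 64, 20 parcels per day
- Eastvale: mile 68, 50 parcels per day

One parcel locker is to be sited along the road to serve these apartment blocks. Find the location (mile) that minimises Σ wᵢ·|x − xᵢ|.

For a sum of weighted absolute distances on a line, the optimum is the weighted median (not the mean). Total weight W = 615; half-weight = 307.5.
Sort by position and accumulate weight:
  mile 0 (Westmoor, w=275) → cum 275
  mile 15 (Lakeside, w=40) → cum 315  ≥ 307.5 → median here
  mile 42 (Northgate, w=20) → cum 335
  mile 64 (Southcross, w=20) → cum 355
  mile 68 (Eastvale, w=50) → cum 405
  mile 69 (Midtown, w=100) → cum 505
  mile 76 (Hillcrest, w=110) → cum 615
Optimal location: mile 15.

x = 15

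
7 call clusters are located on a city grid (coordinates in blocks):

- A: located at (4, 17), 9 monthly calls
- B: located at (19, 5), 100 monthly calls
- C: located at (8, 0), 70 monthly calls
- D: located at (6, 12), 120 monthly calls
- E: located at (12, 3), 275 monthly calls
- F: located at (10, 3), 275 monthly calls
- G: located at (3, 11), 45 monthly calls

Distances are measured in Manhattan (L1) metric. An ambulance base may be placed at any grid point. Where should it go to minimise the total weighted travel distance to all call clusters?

(10, 3)

Manhattan distance separates: Σwᵢ(|x−xᵢ|+|y−yᵢ|) = Σwᵢ|x−xᵢ| + Σwᵢ|y−yᵢ|, so x and y are optimised independently as 1-D weighted medians.
Total weight W = 894; half = 447.
x-coordinate, sorted with cumulative weight:
  x=3 (G, w=45) cum 45
  x=4 (A, w=9) cum 54
  x=6 (D, w=120) cum 174
  x=8 (C, w=70) cum 244
  x=10 (F, w=275) cum 519  ← median
  x=12 (E, w=275) cum 794
  x=19 (B, w=100) cum 894
⇒ x* = 10
y-coordinate, sorted with cumulative weight:
  y=0 (C, w=70) cum 70
  y=3 (E, w=275) cum 345
  y=3 (F, w=275) cum 620  ← median
  y=5 (B, w=100) cum 720
  y=11 (G, w=45) cum 765
  y=12 (D, w=120) cum 885
  y=17 (A, w=9) cum 894
⇒ y* = 3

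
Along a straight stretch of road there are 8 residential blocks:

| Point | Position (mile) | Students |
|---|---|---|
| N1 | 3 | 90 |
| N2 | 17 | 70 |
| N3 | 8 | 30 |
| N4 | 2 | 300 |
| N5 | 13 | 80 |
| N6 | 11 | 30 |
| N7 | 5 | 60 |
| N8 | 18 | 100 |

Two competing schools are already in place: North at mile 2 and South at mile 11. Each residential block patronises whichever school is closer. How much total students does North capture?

The indifferent point is the midpoint (2+11)/2 = 6.5; residential blocks left of it (closer to North at 2) go to North, those right go to South.
  N4 at 2 (w=300) → North
  N1 at 3 (w=90) → North
  N7 at 5 (w=60) → North
  N3 at 8 (w=30) → South
  N6 at 11 (w=30) → South
  N5 at 13 (w=80) → South
  N2 at 17 (w=70) → South
  N8 at 18 (w=100) → South
North captures 450; South captures 310.

450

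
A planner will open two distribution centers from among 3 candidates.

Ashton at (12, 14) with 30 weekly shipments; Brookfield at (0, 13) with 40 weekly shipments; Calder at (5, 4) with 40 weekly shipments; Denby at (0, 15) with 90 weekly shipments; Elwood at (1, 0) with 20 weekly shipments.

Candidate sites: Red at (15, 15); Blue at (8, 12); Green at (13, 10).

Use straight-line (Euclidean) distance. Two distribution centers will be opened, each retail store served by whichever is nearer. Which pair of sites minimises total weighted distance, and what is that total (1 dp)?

{Red, Blue}, total 1805.9

Evaluate every pair (each demand assigned to the nearer of the two):
  {Red, Blue}: total = 1805.9
  {Blue, Green}: total = 1834.8
  {Red, Green}: total = 2594.5
Best pair: {Red, Blue} with total 1805.9.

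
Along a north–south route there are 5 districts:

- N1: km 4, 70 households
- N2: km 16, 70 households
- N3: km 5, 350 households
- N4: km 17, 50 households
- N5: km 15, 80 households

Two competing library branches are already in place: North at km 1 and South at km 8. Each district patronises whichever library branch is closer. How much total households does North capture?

70

The indifferent point is the midpoint (1+8)/2 = 4.5; districts left of it (closer to North at 1) go to North, those right go to South.
  N1 at 4 (w=70) → North
  N3 at 5 (w=350) → South
  N5 at 15 (w=80) → South
  N2 at 16 (w=70) → South
  N4 at 17 (w=50) → South
North captures 70; South captures 550.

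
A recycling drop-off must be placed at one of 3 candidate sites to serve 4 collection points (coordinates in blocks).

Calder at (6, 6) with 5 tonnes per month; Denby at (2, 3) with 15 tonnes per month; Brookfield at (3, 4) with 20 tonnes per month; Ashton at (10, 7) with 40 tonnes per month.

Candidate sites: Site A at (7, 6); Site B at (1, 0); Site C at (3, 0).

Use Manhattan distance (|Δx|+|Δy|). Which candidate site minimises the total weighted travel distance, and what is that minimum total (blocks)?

Total weighted distance at each candidate:
  Site A (7, 6): total = 405
  Site B (1, 0): total = 875
  Site C (3, 0): total = 745
Minimum is at Site A with total 405 blocks.

Site A, total 405 blocks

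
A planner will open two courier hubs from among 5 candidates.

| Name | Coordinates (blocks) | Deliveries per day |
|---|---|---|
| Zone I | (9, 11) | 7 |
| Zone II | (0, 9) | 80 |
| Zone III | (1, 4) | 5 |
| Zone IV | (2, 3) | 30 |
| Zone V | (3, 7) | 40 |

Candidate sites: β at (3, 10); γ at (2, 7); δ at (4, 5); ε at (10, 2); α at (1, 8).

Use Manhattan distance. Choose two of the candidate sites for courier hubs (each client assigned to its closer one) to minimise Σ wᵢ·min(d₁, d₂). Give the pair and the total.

{γ, α}, total 417

Evaluate every pair (each demand assigned to the nearer of the two):
  {γ, α}: total = 417
  {δ, α}: total = 497
  {β, α}: total = 529
  {β, γ}: total = 549
  {ε, α}: total = 550
  {γ, ε}: total = 570
  {γ, δ}: total = 577
  {β, δ}: total = 629
  {β, ε}: total = 769
  {δ, ε}: total = 970
Best pair: {γ, α} with total 417.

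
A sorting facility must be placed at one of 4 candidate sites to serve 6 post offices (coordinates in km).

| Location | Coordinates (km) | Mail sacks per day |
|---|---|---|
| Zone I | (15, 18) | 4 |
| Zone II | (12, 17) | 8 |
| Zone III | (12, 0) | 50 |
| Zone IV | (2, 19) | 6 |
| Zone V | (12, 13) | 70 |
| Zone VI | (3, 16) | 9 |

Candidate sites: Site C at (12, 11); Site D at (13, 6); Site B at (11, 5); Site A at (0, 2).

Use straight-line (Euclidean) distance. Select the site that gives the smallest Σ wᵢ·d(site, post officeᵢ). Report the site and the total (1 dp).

Total weighted distance at each candidate:
  Site C (12, 11): total = 938.0
  Site D (13, 6): total = 1165.6
  Site B (11, 5): total = 1192.3
  Site A (0, 2): total = 2220.8
Minimum is at Site C with total 938.0 km.

Site C, total 938.0 km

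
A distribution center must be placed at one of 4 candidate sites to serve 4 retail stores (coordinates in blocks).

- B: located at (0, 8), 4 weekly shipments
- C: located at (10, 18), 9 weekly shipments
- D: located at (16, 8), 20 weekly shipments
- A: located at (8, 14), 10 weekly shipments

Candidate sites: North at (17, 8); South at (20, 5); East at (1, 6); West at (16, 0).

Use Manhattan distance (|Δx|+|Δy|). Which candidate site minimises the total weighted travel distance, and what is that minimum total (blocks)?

Total weighted distance at each candidate:
  North (17, 8): total = 391
  South (20, 5): total = 649
  East (1, 6): total = 691
  West (16, 0): total = 692
Minimum is at North with total 391 blocks.

North, total 391 blocks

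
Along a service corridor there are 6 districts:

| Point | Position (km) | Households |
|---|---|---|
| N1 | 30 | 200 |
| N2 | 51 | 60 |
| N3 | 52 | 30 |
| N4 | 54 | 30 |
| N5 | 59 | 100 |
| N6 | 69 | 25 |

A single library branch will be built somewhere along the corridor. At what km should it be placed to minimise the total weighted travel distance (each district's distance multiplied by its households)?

For a sum of weighted absolute distances on a line, the optimum is the weighted median (not the mean). Total weight W = 445; half-weight = 222.5.
Sort by position and accumulate weight:
  km 30 (N1, w=200) → cum 200
  km 51 (N2, w=60) → cum 260  ≥ 222.5 → median here
  km 52 (N3, w=30) → cum 290
  km 54 (N4, w=30) → cum 320
  km 59 (N5, w=100) → cum 420
  km 69 (N6, w=25) → cum 445
Optimal location: km 51.

x = 51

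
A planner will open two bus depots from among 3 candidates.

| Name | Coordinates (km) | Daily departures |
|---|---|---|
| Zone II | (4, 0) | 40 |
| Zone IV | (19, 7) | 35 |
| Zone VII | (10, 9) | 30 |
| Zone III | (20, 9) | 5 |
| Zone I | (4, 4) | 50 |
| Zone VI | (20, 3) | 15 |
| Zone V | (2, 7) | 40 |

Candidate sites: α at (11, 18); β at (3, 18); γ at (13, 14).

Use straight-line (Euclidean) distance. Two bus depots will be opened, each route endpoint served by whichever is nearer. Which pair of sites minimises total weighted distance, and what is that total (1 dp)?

{β, γ}, total 2516.4

Evaluate every pair (each demand assigned to the nearer of the two):
  {β, γ}: total = 2516.4
  {α, γ}: total = 2596.2
  {α, β}: total = 2938.5
Best pair: {β, γ} with total 2516.4.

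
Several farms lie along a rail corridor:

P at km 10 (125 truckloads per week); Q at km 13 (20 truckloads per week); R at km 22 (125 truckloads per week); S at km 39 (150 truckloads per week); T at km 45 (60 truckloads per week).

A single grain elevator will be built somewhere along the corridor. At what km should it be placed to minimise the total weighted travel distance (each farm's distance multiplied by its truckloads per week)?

For a sum of weighted absolute distances on a line, the optimum is the weighted median (not the mean). Total weight W = 480; half-weight = 240.
Sort by position and accumulate weight:
  km 10 (P, w=125) → cum 125
  km 13 (Q, w=20) → cum 145
  km 22 (R, w=125) → cum 270  ≥ 240 → median here
  km 39 (S, w=150) → cum 420
  km 45 (T, w=60) → cum 480
Optimal location: km 22.

x = 22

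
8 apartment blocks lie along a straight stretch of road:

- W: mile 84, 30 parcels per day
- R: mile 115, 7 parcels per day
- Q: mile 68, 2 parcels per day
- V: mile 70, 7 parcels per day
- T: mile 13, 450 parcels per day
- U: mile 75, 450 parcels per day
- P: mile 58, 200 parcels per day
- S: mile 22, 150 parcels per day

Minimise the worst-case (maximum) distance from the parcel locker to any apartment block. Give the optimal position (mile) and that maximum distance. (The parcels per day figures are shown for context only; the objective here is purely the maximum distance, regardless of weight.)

The 1-center on a line is the midpoint of the two extreme points: leftmost at 13, rightmost at 115.
Optimal location = (13 + 115)/2 = 64; maximum distance = (115 − 13)/2 = 51.

location 64, max distance 51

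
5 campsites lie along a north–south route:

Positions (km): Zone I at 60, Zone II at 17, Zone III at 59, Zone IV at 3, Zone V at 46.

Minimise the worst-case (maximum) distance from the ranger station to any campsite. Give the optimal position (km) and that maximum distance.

The 1-center on a line is the midpoint of the two extreme points: leftmost at 3, rightmost at 60.
Optimal location = (3 + 60)/2 = 31.5; maximum distance = (60 − 3)/2 = 28.5.

location 31.5, max distance 28.5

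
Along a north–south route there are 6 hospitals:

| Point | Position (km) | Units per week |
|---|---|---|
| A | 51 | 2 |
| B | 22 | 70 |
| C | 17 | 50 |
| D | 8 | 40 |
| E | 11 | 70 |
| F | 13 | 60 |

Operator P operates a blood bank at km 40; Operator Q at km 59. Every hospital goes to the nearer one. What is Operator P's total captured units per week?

The indifferent point is the midpoint (40+59)/2 = 49.5; hospitals left of it (closer to Operator P at 40) go to Operator P, those right go to Operator Q.
  D at 8 (w=40) → Operator P
  E at 11 (w=70) → Operator P
  F at 13 (w=60) → Operator P
  C at 17 (w=50) → Operator P
  B at 22 (w=70) → Operator P
  A at 51 (w=2) → Operator Q
Operator P captures 290; Operator Q captures 2.

290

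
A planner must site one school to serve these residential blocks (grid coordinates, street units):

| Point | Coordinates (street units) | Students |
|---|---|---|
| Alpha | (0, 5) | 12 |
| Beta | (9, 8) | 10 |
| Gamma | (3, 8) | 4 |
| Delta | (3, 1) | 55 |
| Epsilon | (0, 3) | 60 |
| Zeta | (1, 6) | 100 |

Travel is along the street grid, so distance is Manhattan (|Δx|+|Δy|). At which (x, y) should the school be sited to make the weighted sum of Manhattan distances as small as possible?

(1, 5)

Manhattan distance separates: Σwᵢ(|x−xᵢ|+|y−yᵢ|) = Σwᵢ|x−xᵢ| + Σwᵢ|y−yᵢ|, so x and y are optimised independently as 1-D weighted medians.
Total weight W = 241; half = 120.5.
x-coordinate, sorted with cumulative weight:
  x=0 (Alpha, w=12) cum 12
  x=0 (Epsilon, w=60) cum 72
  x=1 (Zeta, w=100) cum 172  ← median
  x=3 (Gamma, w=4) cum 176
  x=3 (Delta, w=55) cum 231
  x=9 (Beta, w=10) cum 241
⇒ x* = 1
y-coordinate, sorted with cumulative weight:
  y=1 (Delta, w=55) cum 55
  y=3 (Epsilon, w=60) cum 115
  y=5 (Alpha, w=12) cum 127  ← median
  y=6 (Zeta, w=100) cum 227
  y=8 (Beta, w=10) cum 237
  y=8 (Gamma, w=4) cum 241
⇒ y* = 5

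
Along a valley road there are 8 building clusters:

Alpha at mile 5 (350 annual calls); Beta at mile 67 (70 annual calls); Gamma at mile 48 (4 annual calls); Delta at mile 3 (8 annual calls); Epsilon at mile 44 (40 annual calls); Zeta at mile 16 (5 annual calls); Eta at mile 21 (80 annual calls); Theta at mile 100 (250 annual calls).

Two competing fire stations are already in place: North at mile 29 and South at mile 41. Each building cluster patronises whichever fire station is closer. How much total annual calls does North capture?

443

The indifferent point is the midpoint (29+41)/2 = 35; building clusters left of it (closer to North at 29) go to North, those right go to South.
  Delta at 3 (w=8) → North
  Alpha at 5 (w=350) → North
  Zeta at 16 (w=5) → North
  Eta at 21 (w=80) → North
  Epsilon at 44 (w=40) → South
  Gamma at 48 (w=4) → South
  Beta at 67 (w=70) → South
  Theta at 100 (w=250) → South
North captures 443; South captures 364.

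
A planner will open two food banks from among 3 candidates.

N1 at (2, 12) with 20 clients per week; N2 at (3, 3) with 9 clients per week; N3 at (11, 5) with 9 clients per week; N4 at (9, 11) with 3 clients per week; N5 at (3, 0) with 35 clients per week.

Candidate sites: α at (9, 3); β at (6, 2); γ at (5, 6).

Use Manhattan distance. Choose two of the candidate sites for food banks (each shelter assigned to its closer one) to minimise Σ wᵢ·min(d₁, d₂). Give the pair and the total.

{β, γ}, total 481

Evaluate every pair (each demand assigned to the nearer of the two):
  {β, γ}: total = 481
  {α, β}: total = 551
  {α, γ}: total = 565
Best pair: {β, γ} with total 481.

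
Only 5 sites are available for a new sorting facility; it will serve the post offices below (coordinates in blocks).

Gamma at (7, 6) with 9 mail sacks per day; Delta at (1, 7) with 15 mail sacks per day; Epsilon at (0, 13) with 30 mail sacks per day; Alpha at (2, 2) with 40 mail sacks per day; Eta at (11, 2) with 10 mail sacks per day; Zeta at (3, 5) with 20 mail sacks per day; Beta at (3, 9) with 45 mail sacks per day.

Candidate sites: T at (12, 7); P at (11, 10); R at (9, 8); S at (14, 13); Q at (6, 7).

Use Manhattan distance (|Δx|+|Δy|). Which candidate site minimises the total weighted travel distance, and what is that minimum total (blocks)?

Total weighted distance at each candidate:
  T (12, 7): total = 2134
  P (11, 10): total = 2112
  R (9, 8): total = 1686
  S (14, 13): total = 2946
  Q (6, 7): total = 1238
Minimum is at Q with total 1238 blocks.

Q, total 1238 blocks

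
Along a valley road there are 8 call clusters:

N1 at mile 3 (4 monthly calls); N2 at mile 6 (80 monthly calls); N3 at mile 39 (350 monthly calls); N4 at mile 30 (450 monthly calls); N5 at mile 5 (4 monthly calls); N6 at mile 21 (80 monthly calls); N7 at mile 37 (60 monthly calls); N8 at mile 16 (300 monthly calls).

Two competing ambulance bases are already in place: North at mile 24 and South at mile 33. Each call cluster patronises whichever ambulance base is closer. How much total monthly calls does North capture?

The indifferent point is the midpoint (24+33)/2 = 28.5; call clusters left of it (closer to North at 24) go to North, those right go to South.
  N1 at 3 (w=4) → North
  N5 at 5 (w=4) → North
  N2 at 6 (w=80) → North
  N8 at 16 (w=300) → North
  N6 at 21 (w=80) → North
  N4 at 30 (w=450) → South
  N7 at 37 (w=60) → South
  N3 at 39 (w=350) → South
North captures 468; South captures 860.

468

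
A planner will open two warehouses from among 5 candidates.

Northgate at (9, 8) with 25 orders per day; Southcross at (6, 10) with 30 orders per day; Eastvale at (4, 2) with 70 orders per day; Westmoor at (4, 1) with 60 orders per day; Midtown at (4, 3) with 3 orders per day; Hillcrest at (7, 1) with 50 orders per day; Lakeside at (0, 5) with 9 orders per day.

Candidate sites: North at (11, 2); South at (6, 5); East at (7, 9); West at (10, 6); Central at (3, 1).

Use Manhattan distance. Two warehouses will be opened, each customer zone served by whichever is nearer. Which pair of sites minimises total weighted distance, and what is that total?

Evaluate every pair (each demand assigned to the nearer of the two):
  {East, Central}: total = 607
  {South, Central}: total = 763
  {West, Central}: total = 787
  {North, Central}: total = 1032
  {South, East}: total = 1161
  {South, West}: total = 1251
  {North, South}: total = 1326
  {North, East}: total = 1478
  {North, West}: total = 1658
  {East, West}: total = 2021
Best pair: {East, Central} with total 607.

{East, Central}, total 607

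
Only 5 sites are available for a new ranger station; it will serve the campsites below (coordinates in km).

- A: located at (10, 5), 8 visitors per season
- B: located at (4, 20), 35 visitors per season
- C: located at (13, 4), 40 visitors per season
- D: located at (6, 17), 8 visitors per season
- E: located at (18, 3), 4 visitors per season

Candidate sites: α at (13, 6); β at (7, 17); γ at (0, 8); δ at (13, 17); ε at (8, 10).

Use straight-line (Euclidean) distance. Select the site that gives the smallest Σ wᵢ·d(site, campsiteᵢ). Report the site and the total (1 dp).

Total weighted distance at each candidate:
  α (13, 6): total = 815.4
  β (7, 17): total = 899.4
  γ (0, 8): total = 1231.6
  δ (13, 17): total = 1066.5
  ε (8, 10): total = 839.5
Minimum is at α with total 815.4 km.

α, total 815.4 km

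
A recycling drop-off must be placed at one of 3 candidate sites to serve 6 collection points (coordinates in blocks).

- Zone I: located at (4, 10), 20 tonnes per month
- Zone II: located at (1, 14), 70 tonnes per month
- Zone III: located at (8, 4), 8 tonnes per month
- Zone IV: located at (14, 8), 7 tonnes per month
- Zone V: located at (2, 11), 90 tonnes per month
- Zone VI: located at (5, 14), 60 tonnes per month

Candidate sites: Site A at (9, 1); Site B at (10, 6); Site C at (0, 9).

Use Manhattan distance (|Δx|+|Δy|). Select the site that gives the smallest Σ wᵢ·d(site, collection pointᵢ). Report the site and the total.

Site C, total 1689 blocks

Total weighted distance at each candidate:
  Site A (9, 1): total = 4416
  Site B (10, 6): total = 3414
  Site C (0, 9): total = 1689
Minimum is at Site C with total 1689 blocks.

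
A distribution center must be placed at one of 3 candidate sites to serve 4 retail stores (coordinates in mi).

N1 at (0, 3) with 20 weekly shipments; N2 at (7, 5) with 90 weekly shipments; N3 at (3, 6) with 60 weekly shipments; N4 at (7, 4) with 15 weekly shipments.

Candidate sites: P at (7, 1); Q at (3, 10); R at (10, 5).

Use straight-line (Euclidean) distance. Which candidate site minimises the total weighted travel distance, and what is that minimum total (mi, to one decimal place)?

P, total 934.8 mi

Total weighted distance at each candidate:
  P (7, 1): total = 934.8
  Q (3, 10): total = 1076.8
  R (10, 5): total = 945.7
Minimum is at P with total 934.8 mi.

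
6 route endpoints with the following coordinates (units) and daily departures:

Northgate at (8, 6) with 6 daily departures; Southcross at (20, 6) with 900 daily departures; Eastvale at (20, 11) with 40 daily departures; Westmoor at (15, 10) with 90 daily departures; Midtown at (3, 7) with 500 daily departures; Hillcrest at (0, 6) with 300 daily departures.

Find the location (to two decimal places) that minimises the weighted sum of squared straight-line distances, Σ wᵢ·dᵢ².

(11.82, 6.58)

The minimiser of Σwᵢ‖p−pᵢ‖² is the weighted centroid p* = (Σwᵢpᵢ)/(Σwᵢ).
Σwᵢ = 1836.
Σwᵢxᵢ = 6·8 + 900·20 + 40·20 + 90·15 + 500·3 + 300·0 = 21698.
Σwᵢyᵢ = 6·6 + 900·6 + 40·11 + 90·10 + 500·7 + 300·6 = 12076.
x* = 21698/1836 = 11.82, y* = 12076/1836 = 6.58.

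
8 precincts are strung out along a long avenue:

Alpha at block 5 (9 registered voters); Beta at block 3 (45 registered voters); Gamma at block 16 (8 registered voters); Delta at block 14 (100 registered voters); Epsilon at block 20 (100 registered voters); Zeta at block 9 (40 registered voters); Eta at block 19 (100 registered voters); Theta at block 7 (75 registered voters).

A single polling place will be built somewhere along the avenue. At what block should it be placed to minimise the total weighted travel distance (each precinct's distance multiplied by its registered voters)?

x = 14

For a sum of weighted absolute distances on a line, the optimum is the weighted median (not the mean). Total weight W = 477; half-weight = 238.5.
Sort by position and accumulate weight:
  block 3 (Beta, w=45) → cum 45
  block 5 (Alpha, w=9) → cum 54
  block 7 (Theta, w=75) → cum 129
  block 9 (Zeta, w=40) → cum 169
  block 14 (Delta, w=100) → cum 269  ≥ 238.5 → median here
  block 16 (Gamma, w=8) → cum 277
  block 19 (Eta, w=100) → cum 377
  block 20 (Epsilon, w=100) → cum 477
Optimal location: block 14.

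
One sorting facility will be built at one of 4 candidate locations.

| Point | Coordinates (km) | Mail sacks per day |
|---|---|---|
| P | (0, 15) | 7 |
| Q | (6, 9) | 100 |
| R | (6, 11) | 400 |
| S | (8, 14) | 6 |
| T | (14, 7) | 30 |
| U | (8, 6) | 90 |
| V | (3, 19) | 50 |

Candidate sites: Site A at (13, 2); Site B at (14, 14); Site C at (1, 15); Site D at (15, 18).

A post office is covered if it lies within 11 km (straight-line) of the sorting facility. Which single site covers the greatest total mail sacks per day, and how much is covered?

Site B, covering 626

Coverage radius r = 11 km; a point is covered iff (Δx)²+(Δy)² ≤ 11² = 121.
  Site A (13, 2): covers {Q, T, U} → 220
  Site B (14, 14): covers {Q, R, S, T, U} → 626
  Site C (1, 15): covers {P, Q, R, S, V} → 563
  Site D (15, 18): covers {S} → 6
Maximum coverage at Site B: 626 mail sacks per day.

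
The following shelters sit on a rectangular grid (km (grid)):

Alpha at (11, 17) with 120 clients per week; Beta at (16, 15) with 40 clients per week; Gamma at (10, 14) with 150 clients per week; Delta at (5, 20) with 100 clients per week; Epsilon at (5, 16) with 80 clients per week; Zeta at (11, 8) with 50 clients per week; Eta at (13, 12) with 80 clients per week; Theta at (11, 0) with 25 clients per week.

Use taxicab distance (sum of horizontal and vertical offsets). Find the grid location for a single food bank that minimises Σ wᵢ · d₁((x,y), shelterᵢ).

(10, 15)

Manhattan distance separates: Σwᵢ(|x−xᵢ|+|y−yᵢ|) = Σwᵢ|x−xᵢ| + Σwᵢ|y−yᵢ|, so x and y are optimised independently as 1-D weighted medians.
Total weight W = 645; half = 322.5.
x-coordinate, sorted with cumulative weight:
  x=5 (Delta, w=100) cum 100
  x=5 (Epsilon, w=80) cum 180
  x=10 (Gamma, w=150) cum 330  ← median
  x=11 (Alpha, w=120) cum 450
  x=11 (Zeta, w=50) cum 500
  x=11 (Theta, w=25) cum 525
  x=13 (Eta, w=80) cum 605
  x=16 (Beta, w=40) cum 645
⇒ x* = 10
y-coordinate, sorted with cumulative weight:
  y=0 (Theta, w=25) cum 25
  y=8 (Zeta, w=50) cum 75
  y=12 (Eta, w=80) cum 155
  y=14 (Gamma, w=150) cum 305
  y=15 (Beta, w=40) cum 345  ← median
  y=16 (Epsilon, w=80) cum 425
  y=17 (Alpha, w=120) cum 545
  y=20 (Delta, w=100) cum 645
⇒ y* = 15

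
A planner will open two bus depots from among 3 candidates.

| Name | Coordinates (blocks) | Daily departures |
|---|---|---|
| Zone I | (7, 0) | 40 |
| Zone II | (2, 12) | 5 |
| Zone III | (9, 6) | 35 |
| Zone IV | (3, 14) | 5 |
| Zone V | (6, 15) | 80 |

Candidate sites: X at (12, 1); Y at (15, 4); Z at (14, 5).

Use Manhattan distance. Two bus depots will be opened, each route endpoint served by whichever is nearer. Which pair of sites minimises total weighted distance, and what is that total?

Evaluate every pair (each demand assigned to the nearer of the two):
  {X, Z}: total = 2085
  {Y, Z}: total = 2325
  {X, Y}: total = 2335
Best pair: {X, Z} with total 2085.

{X, Z}, total 2085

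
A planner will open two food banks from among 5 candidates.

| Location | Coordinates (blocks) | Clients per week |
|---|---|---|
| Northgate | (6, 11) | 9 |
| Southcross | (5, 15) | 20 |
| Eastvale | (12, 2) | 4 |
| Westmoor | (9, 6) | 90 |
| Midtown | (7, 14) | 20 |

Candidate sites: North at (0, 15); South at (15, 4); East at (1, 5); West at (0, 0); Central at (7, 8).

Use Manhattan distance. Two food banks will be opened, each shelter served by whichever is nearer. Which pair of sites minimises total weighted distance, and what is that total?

{North, Central}, total 660

Evaluate every pair (each demand assigned to the nearer of the two):
  {North, Central}: total = 660
  {South, Central}: total = 716
  {East, Central}: total = 740
  {West, Central}: total = 740
  {North, South}: total = 1090
  {North, East}: total = 1216
  {South, East}: total = 1419
  {East, West}: total = 1545
  {South, West}: total = 1644
  {North, West}: total = 1756
Best pair: {North, Central} with total 660.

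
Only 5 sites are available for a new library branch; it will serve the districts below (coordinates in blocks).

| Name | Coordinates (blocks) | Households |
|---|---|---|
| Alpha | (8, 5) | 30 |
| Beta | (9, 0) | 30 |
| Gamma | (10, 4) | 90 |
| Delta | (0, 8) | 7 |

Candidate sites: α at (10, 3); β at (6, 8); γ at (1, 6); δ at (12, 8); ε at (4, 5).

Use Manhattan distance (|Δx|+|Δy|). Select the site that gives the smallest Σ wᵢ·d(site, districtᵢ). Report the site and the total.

Total weighted distance at each candidate:
  α (10, 3): total = 435
  β (6, 8): total = 1242
  γ (1, 6): total = 1671
  δ (12, 8): total = 1164
  ε (4, 5): total = 1099
Minimum is at α with total 435 blocks.

α, total 435 blocks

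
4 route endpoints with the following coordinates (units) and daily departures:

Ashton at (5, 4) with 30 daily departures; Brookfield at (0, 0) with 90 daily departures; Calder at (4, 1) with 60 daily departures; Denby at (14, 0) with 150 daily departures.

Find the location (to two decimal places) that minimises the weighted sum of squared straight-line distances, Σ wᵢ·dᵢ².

The minimiser of Σwᵢ‖p−pᵢ‖² is the weighted centroid p* = (Σwᵢpᵢ)/(Σwᵢ).
Σwᵢ = 330.
Σwᵢxᵢ = 30·5 + 90·0 + 60·4 + 150·14 = 2490.
Σwᵢyᵢ = 30·4 + 90·0 + 60·1 + 150·0 = 180.
x* = 2490/330 = 7.55, y* = 180/330 = 0.55.

(7.55, 0.55)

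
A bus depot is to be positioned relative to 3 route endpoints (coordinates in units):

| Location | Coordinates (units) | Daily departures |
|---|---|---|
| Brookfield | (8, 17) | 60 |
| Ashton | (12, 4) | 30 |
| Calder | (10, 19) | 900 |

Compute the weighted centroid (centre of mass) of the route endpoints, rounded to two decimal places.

(9.94, 18.42)

The minimiser of Σwᵢ‖p−pᵢ‖² is the weighted centroid p* = (Σwᵢpᵢ)/(Σwᵢ).
Σwᵢ = 990.
Σwᵢxᵢ = 60·8 + 30·12 + 900·10 = 9840.
Σwᵢyᵢ = 60·17 + 30·4 + 900·19 = 18240.
x* = 9840/990 = 9.94, y* = 18240/990 = 18.42.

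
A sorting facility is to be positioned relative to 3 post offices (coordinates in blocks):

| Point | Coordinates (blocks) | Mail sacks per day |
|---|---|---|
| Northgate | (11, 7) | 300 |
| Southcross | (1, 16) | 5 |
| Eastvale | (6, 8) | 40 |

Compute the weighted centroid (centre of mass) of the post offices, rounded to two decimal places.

(10.28, 7.25)

The minimiser of Σwᵢ‖p−pᵢ‖² is the weighted centroid p* = (Σwᵢpᵢ)/(Σwᵢ).
Σwᵢ = 345.
Σwᵢxᵢ = 300·11 + 5·1 + 40·6 = 3545.
Σwᵢyᵢ = 300·7 + 5·16 + 40·8 = 2500.
x* = 3545/345 = 10.28, y* = 2500/345 = 7.25.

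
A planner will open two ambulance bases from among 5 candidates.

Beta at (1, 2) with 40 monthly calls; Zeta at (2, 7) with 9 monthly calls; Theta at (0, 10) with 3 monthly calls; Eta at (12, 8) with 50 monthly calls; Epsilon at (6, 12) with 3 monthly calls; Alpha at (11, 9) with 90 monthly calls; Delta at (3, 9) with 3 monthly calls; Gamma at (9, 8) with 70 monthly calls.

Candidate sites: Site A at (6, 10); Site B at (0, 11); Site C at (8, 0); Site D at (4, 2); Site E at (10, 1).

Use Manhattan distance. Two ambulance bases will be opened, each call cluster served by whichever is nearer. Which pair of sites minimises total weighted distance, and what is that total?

Evaluate every pair (each demand assigned to the nearer of the two):
  {Site A, Site D}: total = 1509
  {Site A, Site C}: total = 1749
  {Site A, Site B}: total = 1765
  {Site A, Site E}: total = 1789
  {Site D, Site E}: total = 2099
  {Site B, Site E}: total = 2313
  {Site C, Site E}: total = 2435
  {Site C, Site D}: total = 2589
  {Site B, Site C}: total = 2763
  {Site B, Site D}: total = 2853
Best pair: {Site A, Site D} with total 1509.

{Site A, Site D}, total 1509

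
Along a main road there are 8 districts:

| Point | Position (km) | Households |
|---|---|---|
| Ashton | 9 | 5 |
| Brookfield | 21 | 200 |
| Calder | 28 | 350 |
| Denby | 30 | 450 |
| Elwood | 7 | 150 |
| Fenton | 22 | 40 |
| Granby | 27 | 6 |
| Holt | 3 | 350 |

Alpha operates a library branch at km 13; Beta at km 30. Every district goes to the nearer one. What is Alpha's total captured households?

The indifferent point is the midpoint (13+30)/2 = 21.5; districts left of it (closer to Alpha at 13) go to Alpha, those right go to Beta.
  Holt at 3 (w=350) → Alpha
  Elwood at 7 (w=150) → Alpha
  Ashton at 9 (w=5) → Alpha
  Brookfield at 21 (w=200) → Alpha
  Fenton at 22 (w=40) → Beta
  Granby at 27 (w=6) → Beta
  Calder at 28 (w=350) → Beta
  Denby at 30 (w=450) → Beta
Alpha captures 705; Beta captures 846.

705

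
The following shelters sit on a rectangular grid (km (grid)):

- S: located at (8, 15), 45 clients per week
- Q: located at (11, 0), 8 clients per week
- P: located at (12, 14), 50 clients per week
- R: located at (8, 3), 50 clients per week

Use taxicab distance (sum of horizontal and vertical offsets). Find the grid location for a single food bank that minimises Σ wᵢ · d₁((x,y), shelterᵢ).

Manhattan distance separates: Σwᵢ(|x−xᵢ|+|y−yᵢ|) = Σwᵢ|x−xᵢ| + Σwᵢ|y−yᵢ|, so x and y are optimised independently as 1-D weighted medians.
Total weight W = 153; half = 76.5.
x-coordinate, sorted with cumulative weight:
  x=8 (S, w=45) cum 45
  x=8 (R, w=50) cum 95  ← median
  x=11 (Q, w=8) cum 103
  x=12 (P, w=50) cum 153
⇒ x* = 8
y-coordinate, sorted with cumulative weight:
  y=0 (Q, w=8) cum 8
  y=3 (R, w=50) cum 58
  y=14 (P, w=50) cum 108  ← median
  y=15 (S, w=45) cum 153
⇒ y* = 14

(8, 14)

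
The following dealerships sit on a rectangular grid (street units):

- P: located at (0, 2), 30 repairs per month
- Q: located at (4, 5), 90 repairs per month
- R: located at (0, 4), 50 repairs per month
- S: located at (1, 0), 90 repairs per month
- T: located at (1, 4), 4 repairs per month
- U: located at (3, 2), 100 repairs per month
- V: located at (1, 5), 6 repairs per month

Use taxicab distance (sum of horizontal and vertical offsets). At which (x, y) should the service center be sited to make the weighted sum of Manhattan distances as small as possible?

Manhattan distance separates: Σwᵢ(|x−xᵢ|+|y−yᵢ|) = Σwᵢ|x−xᵢ| + Σwᵢ|y−yᵢ|, so x and y are optimised independently as 1-D weighted medians.
Total weight W = 370; half = 185.
x-coordinate, sorted with cumulative weight:
  x=0 (P, w=30) cum 30
  x=0 (R, w=50) cum 80
  x=1 (S, w=90) cum 170
  x=1 (T, w=4) cum 174
  x=1 (V, w=6) cum 180
  x=3 (U, w=100) cum 280  ← median
  x=4 (Q, w=90) cum 370
⇒ x* = 3
y-coordinate, sorted with cumulative weight:
  y=0 (S, w=90) cum 90
  y=2 (P, w=30) cum 120
  y=2 (U, w=100) cum 220  ← median
  y=4 (R, w=50) cum 270
  y=4 (T, w=4) cum 274
  y=5 (Q, w=90) cum 364
  y=5 (V, w=6) cum 370
⇒ y* = 2

(3, 2)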